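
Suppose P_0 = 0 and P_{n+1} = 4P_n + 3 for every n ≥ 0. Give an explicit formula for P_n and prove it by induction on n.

Claim: P_n = 4^n − 1.

Base case: P_0 = 0, and 4^0 − 1 = 1 − 1 = 0.
Assume P_j = 4^j − 1 for some j ≥ 0.
Then P_{j+1} = 4P_j + 3 = 4·(4^j − 1) + 3 = 4^{j+1} − 4 + 3 = 4^{j+1} − 1.
By induction, P_n = 4^n − 1 for all n ≥ 0.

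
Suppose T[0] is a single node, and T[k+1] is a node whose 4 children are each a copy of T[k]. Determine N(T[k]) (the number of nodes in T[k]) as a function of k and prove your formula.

Claim: N(T[k]) = (4^{k+1} − 1)/3.

Base case: N(T[0]) = 1, and (4^{0+1} − 1)/3 = 1.
Assume N(T[r]) = (4^{r+1} − 1)/3.
Then N(T[r+1]) = 1 + 4N(T[r]) = 1 + 4·(4^{r+1} − 1)/3 = 1 + (4^{r+2} − 4)/3 = (3 + 4^{r+2} − 4)/3 = (4^{r+2} − 1)/3.
Hence N(T[k]) = (4^{k+1} − 1)/3 for every k ≥ 0, by induction.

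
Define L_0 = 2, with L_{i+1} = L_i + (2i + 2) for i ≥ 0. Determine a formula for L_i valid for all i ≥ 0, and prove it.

Claim: L_i = i^2 + i + 2.

Base case: L_0 = 2, and 0^2 + 0 + 2 = 2.
Assume L_m = m^2 + m + 2.
Then L_{m+1} = L_m + (2m + 2) = (m^2 + m + 2) + (2m + 2) = m^2 + 3m + 4,
and (m+1)^2 + (m+1) + 2 = m^2 + 3m + 4.
Hence L_i = i^2 + i + 2 for every i ≥ 0, by induction.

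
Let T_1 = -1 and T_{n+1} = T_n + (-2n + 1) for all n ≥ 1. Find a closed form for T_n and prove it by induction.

Claim: T_n = -n^2 + 2n − 2.

Base case: T_1 = -1, and -1^2 + 2·1 − 2 = -1.
Assume T_r = -r^2 + 2r − 2.
Then T_{r+1} = T_r + (-2r + 1) = (-r^2 + 2r − 2) + (-2r + 1) = -r^2 − 1,
and -(r+1)^2 + 2·(r+1) − 2 = -r^2 − 1.
This completes the inductive step, so T_n = -n^2 + 2n − 2 for all n ≥ 1.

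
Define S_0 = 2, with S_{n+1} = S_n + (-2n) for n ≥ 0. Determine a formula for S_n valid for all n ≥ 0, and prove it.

Claim: S_n = -n^2 + n + 2.

Base case: S_0 = 2, and -0^2 + 0 + 2 = 2.
Assume S_j = -j^2 + j + 2.
Then S_{j+1} = S_j + (-2j) = (-j^2 + j + 2) + (-2j) = -j^2 − j + 2,
and -(j+1)^2 + (j+1) + 2 = -j^2 − j + 2.
By induction, S_n = -n^2 + n + 2 for all n ≥ 0.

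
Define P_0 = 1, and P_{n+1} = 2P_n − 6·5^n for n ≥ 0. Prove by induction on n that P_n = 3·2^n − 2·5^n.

Base case: P_0 = 1, and 3·2^0 − 2·5^0 = 3 − 2 = 1.
Assume P_m = 3·2^m − 2·5^m for some m ≥ 0.
Then P_{m+1} = 2P_m − 6·5^m = 2·(3·2^m − 2·5^m) − 6·5^m = 3·2^{m+1} − 4·5^m − 6·5^m = 3·2^{m+1} − 10·5^m = 3·2^{m+1} − 2·5^{m+1}.
This completes the inductive step, so P_n = 3·2^n − 2·5^n for all n ≥ 0.

P_n = 3·2^n − 2·5^n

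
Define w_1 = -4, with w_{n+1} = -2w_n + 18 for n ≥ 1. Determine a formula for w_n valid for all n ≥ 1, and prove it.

Claim: w_n = 5·(-2)^n + 6.

Base case: w_1 = -4, and 5·(-2)^1 + 6 = -10 + 6 = -4.
Assume w_k = 5·(-2)^k + 6 for some k ≥ 1.
Then w_{k+1} = -2w_k + 18 = -2·(5·(-2)^k + 6) + 18 = -10·(-2)^k − 12 + 18 = 5·(-2)^{k+1} + 6.
Hence w_n = 5·(-2)^n + 6 for every n ≥ 1, by induction.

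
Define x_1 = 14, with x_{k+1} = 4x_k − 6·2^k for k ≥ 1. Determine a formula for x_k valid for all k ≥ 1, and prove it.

Claim: x_k = 2·4^k + 3·2^k.

Base case: x_1 = 14, and 2·4^1 + 3·2^1 = 8 + 6 = 14.
Assume x_r = 2·4^r + 3·2^r for some r ≥ 1.
Then x_{r+1} = 4x_r − 6·2^r = 4·(2·4^r + 3·2^r) − 6·2^r = 2·4^{r+1} + 12·2^r − 6·2^r = 2·4^{r+1} + 6·2^r = 2·4^{r+1} + 3·2^{r+1}.
This completes the inductive step, so x_k = 2·4^k + 3·2^k for all k ≥ 1.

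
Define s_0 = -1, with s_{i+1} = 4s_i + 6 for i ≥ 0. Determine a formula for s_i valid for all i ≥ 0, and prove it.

Claim: s_i = 4^i − 2.

Base case: s_0 = -1, and 4^0 − 2 = 1 − 2 = -1.
Assume s_m = 4^m − 2 for some m ≥ 0.
Then s_{m+1} = 4s_m + 6 = 4·(4^m − 2) + 6 = 4^{m+1} − 8 + 6 = 4^{m+1} − 2.
By induction, s_i = 4^i − 2 for all i ≥ 0.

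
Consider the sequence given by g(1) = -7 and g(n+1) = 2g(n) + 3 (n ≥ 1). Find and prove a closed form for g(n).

Claim: g(n) = -2^{n+1} − 3.

Base case: g(1) = -7, and -2^{1+1} − 3 = -4 − 3 = -7.
Assume g(j) = -2^{j+1} − 3 for some j ≥ 1.
Then g(j+1) = 2g(j) + 3 = 2·(-2^{j+1} − 3) + 3 = -2^{j+2} − 6 + 3 = -2^{j+2} − 3.
By induction, g(n) = -2^{n+1} − 3 for all n ≥ 1.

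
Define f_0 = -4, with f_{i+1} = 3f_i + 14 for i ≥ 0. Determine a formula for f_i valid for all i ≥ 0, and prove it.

Claim: f_i = 3^{i+1} − 7.

Base case: f_0 = -4, and 3^{0+1} − 7 = 3 − 7 = -4.
Assume f_r = 3^{r+1} − 7 for some r ≥ 0.
Then f_{r+1} = 3f_r + 14 = 3·(3^{r+1} − 7) + 14 = 3^{r+2} − 21 + 14 = 3^{r+2} − 7.
This completes the inductive step, so f_i = 3^{i+1} − 7 for all i ≥ 0.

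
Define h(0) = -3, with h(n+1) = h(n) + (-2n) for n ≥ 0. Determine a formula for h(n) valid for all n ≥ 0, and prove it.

Claim: h(n) = -n^2 + n − 3.

Base case: h(0) = -3, and -0^2 + 0 − 3 = -3.
Assume h(r) = -r^2 + r − 3.
Then h(r+1) = h(r) + (-2r) = (-r^2 + r − 3) + (-2r) = -r^2 − r − 3,
and -(r+1)^2 + (r+1) − 3 = -r^2 − r − 3.
Hence h(n) = -n^2 + n − 3 for every n ≥ 0, by induction.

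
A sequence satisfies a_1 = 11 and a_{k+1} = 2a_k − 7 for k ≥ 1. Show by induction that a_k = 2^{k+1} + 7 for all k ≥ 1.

Base case: a_1 = 11, and 2^{1+1} + 7 = 4 + 7 = 11.
Assume a_r = 2^{r+1} + 7 for some r ≥ 1.
Then a_{r+1} = 2a_r − 7 = 2·(2^{r+1} + 7) − 7 = 2^{r+2} + 14 − 7 = 2^{r+2} + 7.
By induction, a_k = 2^{k+1} + 7 for all k ≥ 1.

a_k = 2^{k+1} + 7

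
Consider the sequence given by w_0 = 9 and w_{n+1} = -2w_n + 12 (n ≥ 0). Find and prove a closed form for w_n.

Claim: w_n = 5·(-2)^n + 4.

Base case: w_0 = 9, and 5·(-2)^0 + 4 = 5 + 4 = 9.
Assume w_r = 5·(-2)^r + 4 for some r ≥ 0.
Then w_{r+1} = -2w_r + 12 = -2·(5·(-2)^r + 4) + 12 = -10·(-2)^r − 8 + 12 = 5·(-2)^{r+1} + 4.
Hence w_n = 5·(-2)^n + 4 for every n ≥ 0, by induction.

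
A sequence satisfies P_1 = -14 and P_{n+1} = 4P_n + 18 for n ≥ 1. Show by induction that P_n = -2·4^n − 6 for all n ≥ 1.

Base case: P_1 = -14, and -2·4^1 − 6 = -8 − 6 = -14.
Assume P_k = -2·4^k − 6 for some k ≥ 1.
Then P_{k+1} = 4P_k + 18 = 4·(-2·4^k − 6) + 18 = -8·4^k − 24 + 18 = -2·4^{k+1} − 6.
This completes the inductive step, so P_n = -2·4^n − 6 for all n ≥ 1.

P_n = -2·4^n − 6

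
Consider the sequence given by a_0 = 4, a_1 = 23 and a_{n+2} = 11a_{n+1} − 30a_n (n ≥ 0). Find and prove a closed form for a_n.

Claim: a_n = 3·6^n + 5^n.

Base cases: a_0 = 4 and 3·6^0 + 5^0 = 4; a_1 = 23 and 3·6^1 + 5^1 = 23.
Assume a_j = 3·6^j + 5^j for all 0 ≤ j ≤ k, where k ≥ 1.
Then a_{k+1} = 11a_k − 30a_{k−1} = 11·(3·6^k + 5^k) − 30·(3·6^{k−1} + 5^{k−1}) = 3·(11·6 − 30)6^{k−1} + (11·5 − 30)5^{k−1} = 108·6^{k−1} + 25·5^{k−1} = 3·6^{k+1} + 5^{k+1}.
Hence a_n = 3·6^n + 5^n for every n ≥ 0, by strong induction.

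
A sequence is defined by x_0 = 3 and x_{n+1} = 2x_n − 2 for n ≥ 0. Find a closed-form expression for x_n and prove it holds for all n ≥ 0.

Claim: x_n = 2^n + 2.

Base case: x_0 = 3, and 2^0 + 2 = 1 + 2 = 3.
Assume x_j = 2^j + 2 for some j ≥ 0.
Then x_{j+1} = 2x_j − 2 = 2·(2^j + 2) − 2 = 2^{j+1} + 4 − 2 = 2^{j+1} + 2.
This completes the inductive step, so x_n = 2^n + 2 for all n ≥ 0.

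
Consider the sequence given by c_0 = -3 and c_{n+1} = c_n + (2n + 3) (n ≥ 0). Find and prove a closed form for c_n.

Claim: c_n = n^2 + 2n − 3.

Base case: c_0 = -3, and 0^2 + 2·0 − 3 = -3.
Assume c_m = m^2 + 2m − 3.
Then c_{m+1} = c_m + (2m + 3) = (m^2 + 2m − 3) + (2m + 3) = m^2 + 4m,
and (m+1)^2 + 2·(m+1) − 3 = m^2 + 4m.
Hence c_n = n^2 + 2n − 3 for every n ≥ 0, by induction.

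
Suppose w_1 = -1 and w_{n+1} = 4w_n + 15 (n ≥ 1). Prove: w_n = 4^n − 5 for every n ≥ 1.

Base case: w_1 = -1, and 4^1 − 5 = 4 − 5 = -1.
Assume w_j = 4^j − 5 for some j ≥ 1.
Then w_{j+1} = 4w_j + 15 = 4·(4^j − 5) + 15 = 4^{j+1} − 20 + 15 = 4^{j+1} − 5.
So the formula holds for j+1, and by induction w_n = 4^n − 5 for all n ≥ 1.

w_n = 4^n − 5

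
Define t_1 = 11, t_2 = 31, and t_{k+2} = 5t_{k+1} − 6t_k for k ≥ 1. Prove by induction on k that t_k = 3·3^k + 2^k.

Base cases: t_1 = 11 and 3·3^1 + 2^1 = 11; t_2 = 31 and 3·3^2 + 2^2 = 31.
Assume t_j = 3·3^j + 2^j for all 1 ≤ j ≤ r, where r ≥ 2.
Then t_{r+1} = 5t_r − 6t_{r−1} = 5·(3·3^r + 2^r) − 6·(3·3^{r−1} + 2^{r−1}) = 3·(5·3 − 6)3^{r−1} + (5·2 − 6)2^{r−1} = 27·3^{r−1} + 4·2^{r−1} = 3·3^{r+1} + 2^{r+1}.
By strong induction, t_k = 3·3^k + 2^k for all k ≥ 1.

t_k = 3·3^k + 2^k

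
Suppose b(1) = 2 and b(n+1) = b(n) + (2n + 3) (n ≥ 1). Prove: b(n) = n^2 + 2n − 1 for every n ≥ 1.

Base case: b(1) = 2, and 1^2 + 2·1 − 1 = 2.
Assume b(k) = k^2 + 2k − 1.
Then b(k+1) = b(k) + (2k + 3) = (k^2 + 2k − 1) + (2k + 3) = k^2 + 4k + 2,
and (k+1)^2 + 2·(k+1) − 1 = k^2 + 4k + 2.
By induction, b(n) = n^2 + 2n − 1 for all n ≥ 1.

b(n) = n^2 + 2n − 1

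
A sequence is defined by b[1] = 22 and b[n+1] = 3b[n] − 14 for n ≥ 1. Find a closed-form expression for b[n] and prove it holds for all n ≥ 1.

Claim: b[n] = 5·3^n + 7.

Base case: b[1] = 22, and 5·3^1 + 7 = 15 + 7 = 22.
Assume b[r] = 5·3^r + 7 for some r ≥ 1.
Then b[r+1] = 3b[r] − 14 = 3·(5·3^r + 7) − 14 = 15·3^r + 21 − 14 = 5·3^{r+1} + 7.
So the formula holds for r+1, and by induction b[n] = 5·3^n + 7 for all n ≥ 1.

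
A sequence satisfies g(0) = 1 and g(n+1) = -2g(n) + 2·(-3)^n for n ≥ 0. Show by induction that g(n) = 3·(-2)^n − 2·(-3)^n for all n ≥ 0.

Base case: g(0) = 1, and 3·(-2)^0 − 2·(-3)^0 = 3 − 2 = 1.
Assume g(k) = 3·(-2)^k − 2·(-3)^k for some k ≥ 0.
Then g(k+1) = -2g(k) + 2·(-3)^k = -2·(3·(-2)^k − 2·(-3)^k) + 2·(-3)^k = 3·(-2)^{k+1} + 4·(-3)^k + 2·(-3)^k = 3·(-2)^{k+1} + 6·(-3)^k = 3·(-2)^{k+1} − 2·(-3)^{k+1}.
So the formula holds for k+1, and by induction g(n) = 3·(-2)^n − 2·(-3)^n for all n ≥ 0.

g(n) = 3·(-2)^n − 2·(-3)^n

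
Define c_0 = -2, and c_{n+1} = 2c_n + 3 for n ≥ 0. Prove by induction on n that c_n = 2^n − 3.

Base case: c_0 = -2, and 2^0 − 3 = 1 − 3 = -2.
Assume c_m = 2^m − 3 for some m ≥ 0.
Then c_{m+1} = 2c_m + 3 = 2·(2^m − 3) + 3 = 2^{m+1} − 6 + 3 = 2^{m+1} − 3.
Hence c_n = 2^n − 3 for every n ≥ 0, by induction.

c_n = 2^n − 3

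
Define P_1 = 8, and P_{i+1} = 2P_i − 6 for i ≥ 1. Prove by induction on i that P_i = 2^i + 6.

Base case: P_1 = 8, and 2^1 + 6 = 2 + 6 = 8.
Assume P_j = 2^j + 6 for some j ≥ 1.
Then P_{j+1} = 2P_j − 6 = 2·(2^j + 6) − 6 = 2^{j+1} + 12 − 6 = 2^{j+1} + 6.
So the formula holds for j+1, and by induction P_i = 2^i + 6 for all i ≥ 1.

P_i = 2^i + 6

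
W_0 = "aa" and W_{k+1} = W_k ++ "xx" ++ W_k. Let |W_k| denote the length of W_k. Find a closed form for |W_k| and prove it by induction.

Claim: |W_k| = 2^{k+2} − 2.

Base case: |W_0| = 2, and 2^{0+2} − 2 = 2.
Assume |W_r| = 2^{r+2} − 2.
Then |W_{r+1}| = |W_r| + 2 + |W_r| = 2|W_r| + 2 = 2(2^{r+2} − 2) + 2 = 2^{r+3} − 4 + 2 = 2^{r+3} − 2.
By induction, |W_k| = 2^{k+2} − 2 for all k ≥ 0.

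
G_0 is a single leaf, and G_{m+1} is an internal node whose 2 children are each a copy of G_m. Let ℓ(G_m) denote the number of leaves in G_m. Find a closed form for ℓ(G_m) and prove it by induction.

Claim: ℓ(G_m) = 2^m.

Base case: ℓ(G_0) = 1, and 2^0 = 1.
Assume ℓ(G_k) = 2^k.
Then ℓ(G_{k+1}) = 2·ℓ(G_k) = 2·2^k = 2^{k+1}.
By induction, ℓ(G_m) = 2^m for all m ≥ 0.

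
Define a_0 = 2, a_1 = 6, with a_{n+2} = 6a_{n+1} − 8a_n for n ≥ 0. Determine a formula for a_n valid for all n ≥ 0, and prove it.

Claim: a_n = 4^n + 2^n.

Base cases: a_0 = 2 and 4^0 + 2^0 = 2; a_1 = 6 and 4^1 + 2^1 = 6.
Assume a_j = 4^j + 2^j for all 0 ≤ j ≤ m, where m ≥ 1.
Then a_{m+1} = 6a_m − 8a_{m−1} = 6·(4^m + 2^m) − 8·(4^{m−1} + 2^{m−1}) = (6·4 − 8)4^{m−1} + (6·2 − 8)2^{m−1} = 16·4^{m−1} + 4·2^{m−1} = 4^{m+1} + 2^{m+1}.
By strong induction, a_n = 4^n + 2^n for all n ≥ 0.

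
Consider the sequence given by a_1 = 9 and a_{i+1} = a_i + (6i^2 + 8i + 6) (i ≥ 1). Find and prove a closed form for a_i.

Claim: a_i = 2i^3 + i^2 + 3i + 3.

Base case: a_1 = 9, and 2·1^3 + 1^2 + 3·1 + 3 = 9.
Assume a_m = 2m^3 + m^2 + 3m + 3.
Then a_{m+1} = a_m + (6m^2 + 8m + 6) = (2m^3 + m^2 + 3m + 3) + (6m^2 + 8m + 6) = 2m^3 + 7m^2 + 11m + 9,
and 2·(m+1)^3 + (m+1)^2 + 3·(m+1) + 3 = 2m^3 + 7m^2 + 11m + 9.
Hence a_i = 2i^3 + i^2 + 3i + 3 for every i ≥ 1, by induction.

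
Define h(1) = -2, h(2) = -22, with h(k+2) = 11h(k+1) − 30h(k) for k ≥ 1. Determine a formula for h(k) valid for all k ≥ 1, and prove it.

Claim: h(k) = 2·5^k − 2·6^k.

Base cases: h(1) = -2 and 2·5^1 − 2·6^1 = -2; h(2) = -22 and 2·5^2 − 2·6^2 = -22.
Assume h(j) = 2·5^j − 2·6^j for all 1 ≤ j ≤ m, where m ≥ 2.
Then h(m+1) = 11h(m) − 30h(m−1) = 11·(2·5^m − 2·6^m) − 30·(2·5^{m−1} − 2·6^{m−1}) = 2·(11·5 − 30)5^{m−1} − 2·(11·6 − 30)6^{m−1} = 50·5^{m−1} − 72·6^{m−1} = 2·5^{m+1} − 2·6^{m+1}.
This completes the inductive step, so h(k) = 2·5^k − 2·6^k for all k ≥ 1.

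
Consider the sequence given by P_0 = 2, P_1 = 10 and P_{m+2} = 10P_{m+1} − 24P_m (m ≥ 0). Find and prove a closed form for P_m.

Claim: P_m = 6^m + 4^m.

Base cases: P_0 = 2 and 6^0 + 4^0 = 2; P_1 = 10 and 6^1 + 4^1 = 10.
Assume P_j = 6^j + 4^j for all 0 ≤ j ≤ r, where r ≥ 1.
Then P_{r+1} = 10P_r − 24P_{r−1} = 10·(6^r + 4^r) − 24·(6^{r−1} + 4^{r−1}) = (10·6 − 24)6^{r−1} + (10·4 − 24)4^{r−1} = 36·6^{r−1} + 16·4^{r−1} = 6^{r+1} + 4^{r+1}.
So the formula holds for r+1, and by strong induction P_m = 6^m + 4^m for all m ≥ 0.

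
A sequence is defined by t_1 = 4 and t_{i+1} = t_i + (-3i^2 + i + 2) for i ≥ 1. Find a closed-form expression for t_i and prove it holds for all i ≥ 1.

Claim: t_i = -i^3 + 2i^2 + i + 2.

Base case: t_1 = 4, and -1^3 + 2·1^2 + 1 + 2 = 4.
Assume t_k = -k^3 + 2k^2 + k + 2.
Then t_{k+1} = t_k + (-3k^2 + k + 2) = (-k^3 + 2k^2 + k + 2) + (-3k^2 + k + 2) = -k^3 − k^2 + 2k + 4,
and -(k+1)^3 + 2·(k+1)^2 + (k+1) + 2 = -k^3 − k^2 + 2k + 4.
This completes the inductive step, so t_i = -i^3 + 2i^2 + i + 2 for all i ≥ 1.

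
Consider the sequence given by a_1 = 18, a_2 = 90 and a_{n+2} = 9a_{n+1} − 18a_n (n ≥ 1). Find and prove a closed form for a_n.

Claim: a_n = 2·6^n + 2·3^n.

Base cases: a_1 = 18 and 2·6^1 + 2·3^1 = 18; a_2 = 90 and 2·6^2 + 2·3^2 = 90.
Assume a_i = 2·6^i + 2·3^i for all 1 ≤ i ≤ j, where j ≥ 2.
Then a_{j+1} = 9a_j − 18a_{j−1} = 9·(2·6^j + 2·3^j) − 18·(2·6^{j−1} + 2·3^{j−1}) = 2·(9·6 − 18)6^{j−1} + 2·(9·3 − 18)3^{j−1} = 72·6^{j−1} + 18·3^{j−1} = 2·6^{j+1} + 2·3^{j+1}.
This completes the inductive step, so a_n = 2·6^n + 2·3^n for all n ≥ 1.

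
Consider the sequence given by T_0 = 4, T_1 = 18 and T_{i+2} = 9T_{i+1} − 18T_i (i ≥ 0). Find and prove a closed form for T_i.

Claim: T_i = 2·3^i + 2·6^i.

Base cases: T_0 = 4 and 2·3^0 + 2·6^0 = 4; T_1 = 18 and 2·3^1 + 2·6^1 = 18.
Assume T_j = 2·3^j + 2·6^j for all 0 ≤ j ≤ m, where m ≥ 1.
Then T_{m+1} = 9T_m − 18T_{m−1} = 9·(2·3^m + 2·6^m) − 18·(2·3^{m−1} + 2·6^{m−1}) = 2·(9·3 − 18)3^{m−1} + 2·(9·6 − 18)6^{m−1} = 18·3^{m−1} + 72·6^{m−1} = 2·3^{m+1} + 2·6^{m+1}.
By strong induction, T_i = 2·3^i + 2·6^i for all i ≥ 0.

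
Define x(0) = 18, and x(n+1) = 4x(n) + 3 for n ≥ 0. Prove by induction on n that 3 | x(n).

Base case: x(0) = 18 = 3·6, so 3 | x(0).
Assume 3 | x(k), so x(k) = 3t for some integer t.
Then x(k+1) = 4x(k) + 3 = 4·(3t) + 3 = 3(4t + 1), so 3 | x(k+1).
This completes the inductive step, so 3 | x(n) for all n ≥ 0.

3 | x(n)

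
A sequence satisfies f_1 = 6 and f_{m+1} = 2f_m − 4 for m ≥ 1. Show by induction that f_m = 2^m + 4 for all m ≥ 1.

Base case: f_1 = 6, and 2^1 + 4 = 2 + 4 = 6.
Assume f_j = 2^j + 4 for some j ≥ 1.
Then f_{j+1} = 2f_j − 4 = 2·(2^j + 4) − 4 = 2^{j+1} + 8 − 4 = 2^{j+1} + 4.
This completes the inductive step, so f_m = 2^m + 4 for all m ≥ 1.

f_m = 2^m + 4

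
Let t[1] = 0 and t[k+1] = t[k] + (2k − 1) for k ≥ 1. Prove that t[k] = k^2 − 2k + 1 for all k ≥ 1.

Base case: t[1] = 0, and 1^2 − 2·1 + 1 = 0.
Assume t[j] = j^2 − 2j + 1.
Then t[j+1] = t[j] + (2j − 1) = (j^2 − 2j + 1) + (2j − 1) = j^2,
and (j+1)^2 − 2·(j+1) + 1 = j^2.
Hence t[k] = k^2 − 2k + 1 for every k ≥ 1, by induction.

t[k] = k^2 − 2k + 1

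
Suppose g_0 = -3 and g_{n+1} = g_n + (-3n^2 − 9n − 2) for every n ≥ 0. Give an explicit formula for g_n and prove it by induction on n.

Claim: g_n = -n^3 − 3n^2 + 2n − 3.

Base case: g_0 = -3, and -0^3 − 3·0^2 + 2·0 − 3 = -3.
Assume g_j = -j^3 − 3j^2 + 2j − 3.
Then g_{j+1} = g_j + (-3j^2 − 9j − 2) = (-j^3 − 3j^2 + 2j − 3) + (-3j^2 − 9j − 2) = -j^3 − 6j^2 − 7j − 5,
and -(j+1)^3 − 3·(j+1)^2 + 2·(j+1) − 3 = -j^3 − 6j^2 − 7j − 5.
Hence g_n = -n^3 − 3n^2 + 2n − 3 for every n ≥ 0, by induction.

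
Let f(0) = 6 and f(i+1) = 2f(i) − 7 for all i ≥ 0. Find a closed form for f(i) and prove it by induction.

Claim: f(i) = -2^i + 7.

Base case: f(0) = 6, and -2^0 + 7 = -1 + 7 = 6.
Assume f(m) = -2^m + 7 for some m ≥ 0.
Then f(m+1) = 2f(m) − 7 = 2·(-2^m + 7) − 7 = -2^{m+1} + 14 − 7 = -2^{m+1} + 7.
Hence f(i) = -2^i + 7 for every i ≥ 0, by induction.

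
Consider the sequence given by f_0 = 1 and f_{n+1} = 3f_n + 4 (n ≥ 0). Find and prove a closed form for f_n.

Claim: f_n = 3^{n+1} − 2.

Base case: f_0 = 1, and 3^{0+1} − 2 = 3 − 2 = 1.
Assume f_r = 3^{r+1} − 2 for some r ≥ 0.
Then f_{r+1} = 3f_r + 4 = 3·(3^{r+1} − 2) + 4 = 3^{r+2} − 6 + 4 = 3^{r+2} − 2.
This completes the inductive step, so f_n = 3^{n+1} − 2 for all n ≥ 0.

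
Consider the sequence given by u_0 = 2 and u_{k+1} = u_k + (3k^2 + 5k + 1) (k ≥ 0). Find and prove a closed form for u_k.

Claim: u_k = k^3 + k^2 − k + 2.

Base case: u_0 = 2, and 0^3 + 0^2 − 0 + 2 = 2.
Assume u_r = r^3 + r^2 − r + 2.
Then u_{r+1} = u_r + (3r^2 + 5r + 1) = (r^3 + r^2 − r + 2) + (3r^2 + 5r + 1) = r^3 + 4r^2 + 4r + 3,
and (r+1)^3 + (r+1)^2 − (r+1) + 2 = r^3 + 4r^2 + 4r + 3.
Hence u_k = k^3 + k^2 − k + 2 for every k ≥ 0, by induction.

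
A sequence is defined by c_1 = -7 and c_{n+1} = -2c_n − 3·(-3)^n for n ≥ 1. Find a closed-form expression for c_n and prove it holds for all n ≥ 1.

Claim: c_n = -(-2)^n + 3·(-3)^n.

Base case: c_1 = -7, and -(-2)^1 + 3·(-3)^1 = 2 − 9 = -7.
Assume c_m = -(-2)^m + 3·(-3)^m for some m ≥ 1.
Then c_{m+1} = -2c_m − 3·(-3)^m = -2·(-(-2)^m + 3·(-3)^m) − 3·(-3)^m = -(-2)^{m+1} − 6·(-3)^m − 3·(-3)^m = -(-2)^{m+1} − 9·(-3)^m = -(-2)^{m+1} + 3·(-3)^{m+1}.
By induction, c_n = -(-2)^n + 3·(-3)^n for all n ≥ 1.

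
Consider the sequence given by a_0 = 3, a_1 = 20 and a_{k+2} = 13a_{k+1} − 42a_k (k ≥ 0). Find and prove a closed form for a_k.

Claim: a_k = 6^k + 2·7^k.

Base cases: a_0 = 3 and 6^0 + 2·7^0 = 3; a_1 = 20 and 6^1 + 2·7^1 = 20.
Assume a_j = 6^j + 2·7^j for all 0 ≤ j ≤ r, where r ≥ 1.
Then a_{r+1} = 13a_r − 42a_{r−1} = 13·(6^r + 2·7^r) − 42·(6^{r−1} + 2·7^{r−1}) = (13·6 − 42)6^{r−1} + 2·(13·7 − 42)7^{r−1} = 36·6^{r−1} + 98·7^{r−1} = 6^{r+1} + 2·7^{r+1}.
By strong induction, a_k = 6^k + 2·7^k for all k ≥ 0.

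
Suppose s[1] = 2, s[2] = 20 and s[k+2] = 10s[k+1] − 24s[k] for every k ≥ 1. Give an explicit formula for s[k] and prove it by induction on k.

Claim: s[k] = -4^k + 6^k.

Base cases: s[1] = 2 and -4^1 + 6^1 = 2; s[2] = 20 and -4^2 + 6^2 = 20.
Assume s[j] = -4^j + 6^j for all 1 ≤ j ≤ r, where r ≥ 2.
Then s[r+1] = 10s[r] − 24s[r−1] = 10·(-4^r + 6^r) − 24·(-4^{r−1} + 6^{r−1}) = -(10·4 − 24)4^{r−1} + (10·6 − 24)6^{r−1} = -16·4^{r−1} + 36·6^{r−1} = -4^{r+1} + 6^{r+1}.
This completes the inductive step, so s[k] = -4^k + 6^k for all k ≥ 1.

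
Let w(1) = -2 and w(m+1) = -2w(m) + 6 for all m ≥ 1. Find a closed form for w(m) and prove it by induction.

Claim: w(m) = 2·(-2)^m + 2.

Base case: w(1) = -2, and 2·(-2)^1 + 2 = -4 + 2 = -2.
Assume w(j) = 2·(-2)^j + 2 for some j ≥ 1.
Then w(j+1) = -2w(j) + 6 = -2·(2·(-2)^j + 2) + 6 = -4·(-2)^j − 4 + 6 = 2·(-2)^{j+1} + 2.
This completes the inductive step, so w(m) = 2·(-2)^m + 2 for all m ≥ 1.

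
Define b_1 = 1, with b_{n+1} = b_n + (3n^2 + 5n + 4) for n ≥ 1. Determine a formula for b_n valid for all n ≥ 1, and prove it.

Claim: b_n = n^3 + n^2 + 2n − 3.

Base case: b_1 = 1, and 1^3 + 1^2 + 2·1 − 3 = 1.
Assume b_k = k^3 + k^2 + 2k − 3.
Then b_{k+1} = b_k + (3k^2 + 5k + 4) = (k^3 + k^2 + 2k − 3) + (3k^2 + 5k + 4) = k^3 + 4k^2 + 7k + 1,
and (k+1)^3 + (k+1)^2 + 2·(k+1) − 3 = k^3 + 4k^2 + 7k + 1.
Hence b_n = n^3 + n^2 + 2n − 3 for every n ≥ 1, by induction.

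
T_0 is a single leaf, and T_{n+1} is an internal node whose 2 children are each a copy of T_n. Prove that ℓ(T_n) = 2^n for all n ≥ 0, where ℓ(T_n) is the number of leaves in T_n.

Base case: ℓ(T_0) = 1, and 2^0 = 1.
Assume ℓ(T_r) = 2^r.
Then ℓ(T_{r+1}) = 2·ℓ(T_r) = 2·2^r = 2^{r+1}.
Hence ℓ(T_n) = 2^n for every n ≥ 0, by induction.

ℓ(T_n) = 2^n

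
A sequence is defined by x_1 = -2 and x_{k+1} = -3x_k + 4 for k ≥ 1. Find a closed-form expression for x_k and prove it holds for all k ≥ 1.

Claim: x_k = (-3)^k + 1.

Base case: x_1 = -2, and (-3)^1 + 1 = -3 + 1 = -2.
Assume x_j = (-3)^j + 1 for some j ≥ 1.
Then x_{j+1} = -3x_j + 4 = -3·((-3)^j + 1) + 4 = -3·(-3)^j − 3 + 4 = (-3)^{j+1} + 1.
Hence x_k = (-3)^k + 1 for every k ≥ 1, by induction.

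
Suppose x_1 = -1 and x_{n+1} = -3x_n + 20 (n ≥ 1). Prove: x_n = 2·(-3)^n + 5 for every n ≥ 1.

Base case: x_1 = -1, and 2·(-3)^1 + 5 = -6 + 5 = -1.
Assume x_k = 2·(-3)^k + 5 for some k ≥ 1.
Then x_{k+1} = -3x_k + 20 = -3·(2·(-3)^k + 5) + 20 = -6·(-3)^k − 15 + 20 = 2·(-3)^{k+1} + 5.
This completes the inductive step, so x_n = 2·(-3)^n + 5 for all n ≥ 1.

x_n = 2·(-3)^n + 5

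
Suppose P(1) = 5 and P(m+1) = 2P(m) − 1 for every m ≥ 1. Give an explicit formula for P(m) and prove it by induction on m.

Claim: P(m) = 2^{m+1} + 1.

Base case: P(1) = 5, and 2^{1+1} + 1 = 4 + 1 = 5.
Assume P(k) = 2^{k+1} + 1 for some k ≥ 1.
Then P(k+1) = 2P(k) − 1 = 2·(2^{k+1} + 1) − 1 = 2^{k+2} + 2 − 1 = 2^{k+2} + 1.
By induction, P(m) = 2^{m+1} + 1 for all m ≥ 1.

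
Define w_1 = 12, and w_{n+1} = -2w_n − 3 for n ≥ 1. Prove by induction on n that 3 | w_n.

Base case: w_1 = 12 = 3·4, so 3 | w_1.
Assume 3 | w_m, so w_m = 3t for some integer t.
Then w_{m+1} = -2w_m − 3 = -2·(3t) − 3 = 3(-2t − 1), so 3 | w_{m+1}.
So the property holds for m+1, and by induction 3 | w_n for all n ≥ 1.

3 | w_n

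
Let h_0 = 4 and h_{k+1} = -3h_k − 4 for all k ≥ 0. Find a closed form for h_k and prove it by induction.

Claim: h_k = 5·(-3)^k − 1.

Base case: h_0 = 4, and 5·(-3)^0 − 1 = 5 − 1 = 4.
Assume h_r = 5·(-3)^r − 1 for some r ≥ 0.
Then h_{r+1} = -3h_r − 4 = -3·(5·(-3)^r − 1) − 4 = -15·(-3)^r + 3 − 4 = 5·(-3)^{r+1} − 1.
By induction, h_k = 5·(-3)^k − 1 for all k ≥ 0.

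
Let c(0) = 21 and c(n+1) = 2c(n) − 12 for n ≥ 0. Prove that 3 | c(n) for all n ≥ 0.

Base case: c(0) = 21 = 3·7, so 3 | c(0).
Assume 3 | c(m), so c(m) = 3t for some integer t.
Then c(m+1) = 2c(m) − 12 = 2·(3t) − 12 = 3(2t − 4), so 3 | c(m+1).
So the property holds for m+1, and by induction 3 | c(n) for all n ≥ 0.

3 | c(n)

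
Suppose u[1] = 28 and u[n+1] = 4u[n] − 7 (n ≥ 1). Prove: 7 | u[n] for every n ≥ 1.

Base case: u[1] = 28 = 7·4, so 7 | u[1].
Assume 7 | u[k], so u[k] = 7t for some integer t.
Then u[k+1] = 4u[k] − 7 = 4·(7t) − 7 = 7(4t − 1), so 7 | u[k+1].
By induction, 7 | u[n] for all n ≥ 1.

7 | u[n]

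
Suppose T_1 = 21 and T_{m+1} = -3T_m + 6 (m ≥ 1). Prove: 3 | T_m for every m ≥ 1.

Base case: T_1 = 21 = 3·7, so 3 | T_1.
Assume 3 | T_r, so T_r = 3t for some integer t.
Then T_{r+1} = -3T_r + 6 = -3·(3t) + 6 = 3(-3t + 2), so 3 | T_{r+1}.
So the property holds for r+1, and by induction 3 | T_m for all m ≥ 1.

3 | T_m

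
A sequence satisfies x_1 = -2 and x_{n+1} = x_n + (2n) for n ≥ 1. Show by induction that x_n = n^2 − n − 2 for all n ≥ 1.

Base case: x_1 = -2, and 1^2 − 1 − 2 = -2.
Assume x_k = k^2 − k − 2.
Then x_{k+1} = x_k + (2k) = (k^2 − k − 2) + (2k) = k^2 + k − 2,
and (k+1)^2 − (k+1) − 2 = k^2 + k − 2.
By induction, x_n = n^2 − n − 2 for all n ≥ 1.

x_n = n^2 − n − 2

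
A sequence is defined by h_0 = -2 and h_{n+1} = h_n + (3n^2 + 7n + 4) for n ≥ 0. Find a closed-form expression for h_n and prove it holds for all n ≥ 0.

Claim: h_n = n^3 + 2n^2 + n − 2.

Base case: h_0 = -2, and 0^3 + 2·0^2 + 0 − 2 = -2.
Assume h_j = j^3 + 2j^2 + j − 2.
Then h_{j+1} = h_j + (3j^2 + 7j + 4) = (j^3 + 2j^2 + j − 2) + (3j^2 + 7j + 4) = j^3 + 5j^2 + 8j + 2,
and (j+1)^3 + 2·(j+1)^2 + (j+1) − 2 = j^3 + 5j^2 + 8j + 2.
Hence h_n = n^3 + 2n^2 + n − 2 for every n ≥ 0, by induction.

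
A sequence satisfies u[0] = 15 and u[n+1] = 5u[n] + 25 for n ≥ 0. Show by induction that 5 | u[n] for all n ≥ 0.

Base case: u[0] = 15 = 5·3, so 5 | u[0].
Assume 5 | u[r], so u[r] = 5t for some integer t.
Then u[r+1] = 5u[r] + 25 = 5·(5t) + 25 = 5(5t + 5), so 5 | u[r+1].
Hence 5 | u[n] for every n ≥ 0, by induction.

5 | u[n]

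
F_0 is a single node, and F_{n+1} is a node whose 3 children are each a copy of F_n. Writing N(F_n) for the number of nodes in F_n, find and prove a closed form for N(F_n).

Claim: N(F_n) = (3^{n+1} − 1)/2.

Base case: N(F_0) = 1, and (3^{0+1} − 1)/2 = 1.
Assume N(F_j) = (3^{j+1} − 1)/2.
Then N(F_{j+1}) = 1 + 3N(F_j) = 1 + 3·(3^{j+1} − 1)/2 = 1 + (3^{j+2} − 3)/2 = (2 + 3^{j+2} − 3)/2 = (3^{j+2} − 1)/2.
So the formula holds for j+1, and by induction N(F_n) = (3^{n+1} − 1)/2 for all n ≥ 0.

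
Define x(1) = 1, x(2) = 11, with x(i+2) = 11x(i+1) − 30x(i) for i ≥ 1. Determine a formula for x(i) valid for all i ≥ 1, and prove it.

Claim: x(i) = -5^i + 6^i.

Base cases: x(1) = 1 and -5^1 + 6^1 = 1; x(2) = 11 and -5^2 + 6^2 = 11.
Assume x(j) = -5^j + 6^j for all 1 ≤ j ≤ r, where r ≥ 2.
Then x(r+1) = 11x(r) − 30x(r−1) = 11·(-5^r + 6^r) − 30·(-5^{r−1} + 6^{r−1}) = -(11·5 − 30)5^{r−1} + (11·6 − 30)6^{r−1} = -25·5^{r−1} + 36·6^{r−1} = -5^{r+1} + 6^{r+1}.
Hence x(i) = -5^i + 6^i for every i ≥ 1, by strong induction.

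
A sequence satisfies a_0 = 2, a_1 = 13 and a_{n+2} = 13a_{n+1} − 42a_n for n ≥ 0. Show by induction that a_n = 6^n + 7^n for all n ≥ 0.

Base cases: a_0 = 2 and 6^0 + 7^0 = 2; a_1 = 13 and 6^1 + 7^1 = 13.
Assume a_j = 6^j + 7^j for all 0 ≤ j ≤ m, where m ≥ 1.
Then a_{m+1} = 13a_m − 42a_{m−1} = 13·(6^m + 7^m) − 42·(6^{m−1} + 7^{m−1}) = (13·6 − 42)6^{m−1} + (13·7 − 42)7^{m−1} = 36·6^{m−1} + 49·7^{m−1} = 6^{m+1} + 7^{m+1}.
So the formula holds for m+1, and by strong induction a_n = 6^n + 7^n for all n ≥ 0.

a_n = 6^n + 7^n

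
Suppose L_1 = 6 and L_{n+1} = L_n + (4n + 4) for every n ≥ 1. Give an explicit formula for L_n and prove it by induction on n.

Claim: L_n = 2n^2 + 2n + 2.

Base case: L_1 = 6, and 2·1^2 + 2·1 + 2 = 6.
Assume L_m = 2m^2 + 2m + 2.
Then L_{m+1} = L_m + (4m + 4) = (2m^2 + 2m + 2) + (4m + 4) = 2m^2 + 6m + 6,
and 2·(m+1)^2 + 2·(m+1) + 2 = 2m^2 + 6m + 6.
By induction, L_n = 2n^2 + 2n + 2 for all n ≥ 1.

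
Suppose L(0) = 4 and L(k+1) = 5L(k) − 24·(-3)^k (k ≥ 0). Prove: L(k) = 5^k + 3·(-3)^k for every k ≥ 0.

Base case: L(0) = 4, and 5^0 + 3·(-3)^0 = 1 + 3 = 4.
Assume L(j) = 5^j + 3·(-3)^j for some j ≥ 0.
Then L(j+1) = 5L(j) − 24·(-3)^j = 5·(5^j + 3·(-3)^j) − 24·(-3)^j = 5^{j+1} + 15·(-3)^j − 24·(-3)^j = 5^{j+1} − 9·(-3)^j = 5^{j+1} + 3·(-3)^{j+1}.
Hence L(k) = 5^k + 3·(-3)^k for every k ≥ 0, by induction.

L(k) = 5^k + 3·(-3)^k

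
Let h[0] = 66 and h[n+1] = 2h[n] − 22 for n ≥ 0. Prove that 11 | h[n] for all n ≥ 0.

Base case: h[0] = 66 = 11·6, so 11 | h[0].
Assume 11 | h[m], so h[m] = 11t for some integer t.
Then h[m+1] = 2h[m] − 22 = 2·(11t) − 22 = 11(2t − 2), so 11 | h[m+1].
By induction, 11 | h[n] for all n ≥ 0.

11 | h[n]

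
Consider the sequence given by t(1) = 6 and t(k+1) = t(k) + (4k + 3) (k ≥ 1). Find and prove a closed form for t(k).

Claim: t(k) = 2k^2 + k + 3.

Base case: t(1) = 6, and 2·1^2 + 1 + 3 = 6.
Assume t(j) = 2j^2 + j + 3.
Then t(j+1) = t(j) + (4j + 3) = (2j^2 + j + 3) + (4j + 3) = 2j^2 + 5j + 6,
and 2·(j+1)^2 + (j+1) + 3 = 2j^2 + 5j + 6.
This completes the inductive step, so t(k) = 2k^2 + k + 3 for all k ≥ 1.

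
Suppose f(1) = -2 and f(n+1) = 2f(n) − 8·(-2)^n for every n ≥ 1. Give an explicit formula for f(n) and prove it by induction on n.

Claim: f(n) = 2^n + 2·(-2)^n.

Base case: f(1) = -2, and 2^1 + 2·(-2)^1 = 2 − 4 = -2.
Assume f(r) = 2^r + 2·(-2)^r for some r ≥ 1.
Then f(r+1) = 2f(r) − 8·(-2)^r = 2·(2^r + 2·(-2)^r) − 8·(-2)^r = 2^{r+1} + 4·(-2)^r − 8·(-2)^r = 2^{r+1} − 4·(-2)^r = 2^{r+1} + 2·(-2)^{r+1}.
Hence f(n) = 2^n + 2·(-2)^n for every n ≥ 1, by induction.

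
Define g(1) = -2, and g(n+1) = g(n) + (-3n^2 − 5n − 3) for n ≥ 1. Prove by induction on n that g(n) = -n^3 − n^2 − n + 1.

Base case: g(1) = -2, and -1^3 − 1^2 − 1 + 1 = -2.
Assume g(r) = -r^3 − r^2 − r + 1.
Then g(r+1) = g(r) + (-3r^2 − 5r − 3) = (-r^3 − r^2 − r + 1) + (-3r^2 − 5r − 3) = -r^3 − 4r^2 − 6r − 2,
and -(r+1)^3 − (r+1)^2 − (r+1) + 1 = -r^3 − 4r^2 − 6r − 2.
This completes the inductive step, so g(n) = -n^3 − n^2 − n + 1 for all n ≥ 1.

g(n) = -n^3 − n^2 − n + 1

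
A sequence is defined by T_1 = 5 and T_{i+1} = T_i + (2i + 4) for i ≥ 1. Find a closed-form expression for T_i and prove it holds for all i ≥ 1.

Claim: T_i = i^2 + 3i + 1.

Base case: T_1 = 5, and 1^2 + 3·1 + 1 = 5.
Assume T_k = k^2 + 3k + 1.
Then T_{k+1} = T_k + (2k + 4) = (k^2 + 3k + 1) + (2k + 4) = k^2 + 5k + 5,
and (k+1)^2 + 3·(k+1) + 1 = k^2 + 5k + 5.
Hence T_i = i^2 + 3i + 1 for every i ≥ 1, by induction.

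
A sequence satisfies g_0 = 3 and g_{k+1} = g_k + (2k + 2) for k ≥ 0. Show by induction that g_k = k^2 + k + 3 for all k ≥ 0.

Base case: g_0 = 3, and 0^2 + 0 + 3 = 3.
Assume g_m = m^2 + m + 3.
Then g_{m+1} = g_m + (2m + 2) = (m^2 + m + 3) + (2m + 2) = m^2 + 3m + 5,
and (m+1)^2 + (m+1) + 3 = m^2 + 3m + 5.
Hence g_k = k^2 + k + 3 for every k ≥ 0, by induction.

g_k = k^2 + k + 3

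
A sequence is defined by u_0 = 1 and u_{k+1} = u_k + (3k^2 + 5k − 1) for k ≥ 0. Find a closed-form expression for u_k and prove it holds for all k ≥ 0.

Claim: u_k = k^3 + k^2 − 3k + 1.

Base case: u_0 = 1, and 0^3 + 0^2 − 3·0 + 1 = 1.
Assume u_m = m^3 + m^2 − 3m + 1.
Then u_{m+1} = u_m + (3m^2 + 5m − 1) = (m^3 + m^2 − 3m + 1) + (3m^2 + 5m − 1) = m^3 + 4m^2 + 2m,
and (m+1)^3 + (m+1)^2 − 3·(m+1) + 1 = m^3 + 4m^2 + 2m.
By induction, u_k = k^3 + k^2 − 3k + 1 for all k ≥ 0.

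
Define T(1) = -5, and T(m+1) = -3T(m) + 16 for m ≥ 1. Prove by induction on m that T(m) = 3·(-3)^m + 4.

Base case: T(1) = -5, and 3·(-3)^1 + 4 = -9 + 4 = -5.
Assume T(k) = 3·(-3)^k + 4 for some k ≥ 1.
Then T(k+1) = -3T(k) + 16 = -3·(3·(-3)^k + 4) + 16 = -9·(-3)^k − 12 + 16 = 3·(-3)^{k+1} + 4.
Hence T(m) = 3·(-3)^m + 4 for every m ≥ 1, by induction.

T(m) = 3·(-3)^m + 4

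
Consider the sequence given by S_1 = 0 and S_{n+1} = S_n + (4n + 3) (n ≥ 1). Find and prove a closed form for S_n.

Claim: S_n = 2n^2 + n − 3.

Base case: S_1 = 0, and 2·1^2 + 1 − 3 = 0.
Assume S_r = 2r^2 + r − 3.
Then S_{r+1} = S_r + (4r + 3) = (2r^2 + r − 3) + (4r + 3) = 2r^2 + 5r,
and 2·(r+1)^2 + (r+1) − 3 = 2r^2 + 5r.
This completes the inductive step, so S_n = 2n^2 + n − 3 for all n ≥ 1.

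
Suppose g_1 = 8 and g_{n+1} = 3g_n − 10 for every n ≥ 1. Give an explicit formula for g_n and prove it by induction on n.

Claim: g_n = 3^n + 5.

Base case: g_1 = 8, and 3^1 + 5 = 3 + 5 = 8.
Assume g_j = 3^j + 5 for some j ≥ 1.
Then g_{j+1} = 3g_j − 10 = 3·(3^j + 5) − 10 = 3^{j+1} + 15 − 10 = 3^{j+1} + 5.
This completes the inductive step, so g_n = 3^n + 5 for all n ≥ 1.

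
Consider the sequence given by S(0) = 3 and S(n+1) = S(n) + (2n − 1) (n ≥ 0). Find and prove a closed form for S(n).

Claim: S(n) = n^2 − 2n + 3.

Base case: S(0) = 3, and 0^2 − 2·0 + 3 = 3.
Assume S(r) = r^2 − 2r + 3.
Then S(r+1) = S(r) + (2r − 1) = (r^2 − 2r + 3) + (2r − 1) = r^2 + 2,
and (r+1)^2 − 2·(r+1) + 3 = r^2 + 2.
Hence S(n) = n^2 − 2n + 3 for every n ≥ 0, by induction.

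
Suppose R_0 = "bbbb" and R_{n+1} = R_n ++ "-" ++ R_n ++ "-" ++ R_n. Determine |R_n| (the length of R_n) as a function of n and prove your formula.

Claim: |R_n| = 5·3^n − 1.

Base case: |R_0| = 4, and 5·3^0 − 1 = 4.
Assume |R_r| = 5·3^r − 1.
Then |R_{r+1}| = 3|R_r| + 2 = 3(5·3^r − 1) + 2 = 5·3^{r+1} − 3 + 2 = 5·3^{r+1} − 1.
So the formula holds for r+1, and by induction |R_n| = 5·3^n − 1 for all n ≥ 0.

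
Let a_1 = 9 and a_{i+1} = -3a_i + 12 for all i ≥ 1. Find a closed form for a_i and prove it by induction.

Claim: a_i = -2·(-3)^i + 3.

Base case: a_1 = 9, and -2·(-3)^1 + 3 = 6 + 3 = 9.
Assume a_k = -2·(-3)^k + 3 for some k ≥ 1.
Then a_{k+1} = -3a_k + 12 = -3·(-2·(-3)^k + 3) + 12 = 6·(-3)^k − 9 + 12 = -2·(-3)^{k+1} + 3.
By induction, a_i = -2·(-3)^i + 3 for all i ≥ 1.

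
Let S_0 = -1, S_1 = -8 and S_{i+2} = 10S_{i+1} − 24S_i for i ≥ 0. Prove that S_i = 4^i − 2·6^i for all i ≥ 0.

Base cases: S_0 = -1 and 4^0 − 2·6^0 = -1; S_1 = -8 and 4^1 − 2·6^1 = -8.
Assume S_j = 4^j − 2·6^j for all 0 ≤ j ≤ k, where k ≥ 1.
Then S_{k+1} = 10S_k − 24S_{k−1} = 10·(4^k − 2·6^k) − 24·(4^{k−1} − 2·6^{k−1}) = (10·4 − 24)4^{k−1} − 2·(10·6 − 24)6^{k−1} = 16·4^{k−1} − 72·6^{k−1} = 4^{k+1} − 2·6^{k+1}.
Hence S_i = 4^i − 2·6^i for every i ≥ 0, by strong induction.

S_i = 4^i − 2·6^i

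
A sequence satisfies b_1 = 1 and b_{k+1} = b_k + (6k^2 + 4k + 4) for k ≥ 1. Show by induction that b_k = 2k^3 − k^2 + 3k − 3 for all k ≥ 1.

Base case: b_1 = 1, and 2·1^3 − 1^2 + 3·1 − 3 = 1.
Assume b_r = 2r^3 − r^2 + 3r − 3.
Then b_{r+1} = b_r + (6r^2 + 4r + 4) = (2r^3 − r^2 + 3r − 3) + (6r^2 + 4r + 4) = 2r^3 + 5r^2 + 7r + 1,
and 2·(r+1)^3 − (r+1)^2 + 3·(r+1) − 3 = 2r^3 + 5r^2 + 7r + 1.
By induction, b_k = 2k^3 − k^2 + 3k − 3 for all k ≥ 1.

b_k = 2k^3 − k^2 + 3k − 3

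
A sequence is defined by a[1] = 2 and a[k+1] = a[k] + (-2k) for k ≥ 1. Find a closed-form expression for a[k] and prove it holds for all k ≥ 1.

Claim: a[k] = -k^2 + k + 2.

Base case: a[1] = 2, and -1^2 + 1 + 2 = 2.
Assume a[m] = -m^2 + m + 2.
Then a[m+1] = a[m] + (-2m) = (-m^2 + m + 2) + (-2m) = -m^2 − m + 2,
and -(m+1)^2 + (m+1) + 2 = -m^2 − m + 2.
By induction, a[k] = -k^2 + k + 2 for all k ≥ 1.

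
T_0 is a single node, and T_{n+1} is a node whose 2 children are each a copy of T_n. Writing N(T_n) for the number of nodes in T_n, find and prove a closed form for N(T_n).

Claim: N(T_n) = 2^{n+1} − 1.

Base case: N(T_0) = 1, and 2^{0+1} − 1 = 1.
Assume N(T_k) = 2^{k+1} − 1.
Then N(T_{k+1}) = 1 + 2N(T_k) = 1 + 2(2^{k+1} − 1) = 2^{k+2} − 2 + 1 = 2^{k+2} − 1.
So the formula holds for k+1, and by induction N(T_n) = 2^{n+1} − 1 for all n ≥ 0.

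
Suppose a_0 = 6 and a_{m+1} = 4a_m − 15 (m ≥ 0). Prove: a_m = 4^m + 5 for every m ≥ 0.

Base case: a_0 = 6, and 4^0 + 5 = 1 + 5 = 6.
Assume a_r = 4^r + 5 for some r ≥ 0.
Then a_{r+1} = 4a_r − 15 = 4·(4^r + 5) − 15 = 4^{r+1} + 20 − 15 = 4^{r+1} + 5.
Hence a_m = 4^m + 5 for every m ≥ 0, by induction.

a_m = 4^m + 5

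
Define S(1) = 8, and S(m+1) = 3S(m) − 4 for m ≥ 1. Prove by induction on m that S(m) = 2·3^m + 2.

Base case: S(1) = 8, and 2·3^1 + 2 = 6 + 2 = 8.
Assume S(r) = 2·3^r + 2 for some r ≥ 1.
Then S(r+1) = 3S(r) − 4 = 3·(2·3^r + 2) − 4 = 6·3^r + 6 − 4 = 2·3^{r+1} + 2.
This completes the inductive step, so S(m) = 2·3^m + 2 for all m ≥ 1.

S(m) = 2·3^m + 2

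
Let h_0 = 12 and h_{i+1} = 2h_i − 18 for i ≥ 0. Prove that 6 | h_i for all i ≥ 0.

Base case: h_0 = 12 = 6·2, so 6 | h_0.
Assume 6 | h_j, so h_j = 6t for some integer t.
Then h_{j+1} = 2h_j − 18 = 2·(6t) − 18 = 6(2t − 3), so 6 | h_{j+1}.
By induction, 6 | h_i for all i ≥ 0.

6 | h_i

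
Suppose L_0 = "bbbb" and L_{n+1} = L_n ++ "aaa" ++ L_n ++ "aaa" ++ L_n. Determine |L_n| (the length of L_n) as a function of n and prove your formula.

Claim: |L_n| = 7·3^n − 3.

Base case: |L_0| = 4, and 7·3^0 − 3 = 4.
Assume |L_r| = 7·3^r − 3.
Then |L_{r+1}| = 3|L_r| + 6 = 3(7·3^r − 3) + 6 = 7·3^{r+1} − 9 + 6 = 7·3^{r+1} − 3.
Hence |L_n| = 7·3^n − 3 for every n ≥ 0, by induction.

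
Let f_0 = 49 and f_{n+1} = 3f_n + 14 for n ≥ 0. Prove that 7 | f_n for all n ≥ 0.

Base case: f_0 = 49 = 7·7, so 7 | f_0.
Assume 7 | f_k, so f_k = 7t for some integer t.
Then f_{k+1} = 3f_k + 14 = 3·(7t) + 14 = 7(3t + 2), so 7 | f_{k+1}.
So the property holds for k+1, and by induction 7 | f_n for all n ≥ 0.

7 | f_n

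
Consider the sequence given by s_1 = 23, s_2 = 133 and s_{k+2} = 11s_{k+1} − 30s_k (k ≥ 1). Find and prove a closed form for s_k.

Claim: s_k = 3·6^k + 5^k.

Base cases: s_1 = 23 and 3·6^1 + 5^1 = 23; s_2 = 133 and 3·6^2 + 5^2 = 133.
Assume s_j = 3·6^j + 5^j for all 1 ≤ j ≤ r, where r ≥ 2.
Then s_{r+1} = 11s_r − 30s_{r−1} = 11·(3·6^r + 5^r) − 30·(3·6^{r−1} + 5^{r−1}) = 3·(11·6 − 30)6^{r−1} + (11·5 − 30)5^{r−1} = 108·6^{r−1} + 25·5^{r−1} = 3·6^{r+1} + 5^{r+1}.
By strong induction, s_k = 3·6^k + 5^k for all k ≥ 1.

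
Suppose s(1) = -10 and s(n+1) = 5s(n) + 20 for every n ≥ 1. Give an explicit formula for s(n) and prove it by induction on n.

Claim: s(n) = -5^n − 5.

Base case: s(1) = -10, and -5^1 − 5 = -5 − 5 = -10.
Assume s(j) = -5^j − 5 for some j ≥ 1.
Then s(j+1) = 5s(j) + 20 = 5·(-5^j − 5) + 20 = -5^{j+1} − 25 + 20 = -5^{j+1} − 5.
This completes the inductive step, so s(n) = -5^n − 5 for all n ≥ 1.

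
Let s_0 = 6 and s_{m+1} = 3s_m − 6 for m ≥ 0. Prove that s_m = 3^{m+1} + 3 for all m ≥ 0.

Base case: s_0 = 6, and 3^{0+1} + 3 = 3 + 3 = 6.
Assume s_k = 3^{k+1} + 3 for some k ≥ 0.
Then s_{k+1} = 3s_k − 6 = 3·(3^{k+1} + 3) − 6 = 3^{k+2} + 9 − 6 = 3^{k+2} + 3.
By induction, s_m = 3^{m+1} + 3 for all m ≥ 0.

s_m = 3^{m+1} + 3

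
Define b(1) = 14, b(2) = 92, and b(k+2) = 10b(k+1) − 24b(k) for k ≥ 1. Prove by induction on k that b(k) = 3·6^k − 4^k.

Base cases: b(1) = 14 and 3·6^1 − 4^1 = 14; b(2) = 92 and 3·6^2 − 4^2 = 92.
Assume b(i) = 3·6^i − 4^i for all 1 ≤ i ≤ j, where j ≥ 2.
Then b(j+1) = 10b(j) − 24b(j−1) = 10·(3·6^j − 4^j) − 24·(3·6^{j−1} − 4^{j−1}) = 3·(10·6 − 24)6^{j−1} − (10·4 − 24)4^{j−1} = 108·6^{j−1} − 16·4^{j−1} = 3·6^{j+1} − 4^{j+1}.
This completes the inductive step, so b(k) = 3·6^k − 4^k for all k ≥ 1.

b(k) = 3·6^k − 4^k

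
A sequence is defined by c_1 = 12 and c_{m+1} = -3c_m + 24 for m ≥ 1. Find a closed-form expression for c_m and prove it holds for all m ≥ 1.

Claim: c_m = -2·(-3)^m + 6.

Base case: c_1 = 12, and -2·(-3)^1 + 6 = 6 + 6 = 12.
Assume c_r = -2·(-3)^r + 6 for some r ≥ 1.
Then c_{r+1} = -3c_r + 24 = -3·(-2·(-3)^r + 6) + 24 = 6·(-3)^r − 18 + 24 = -2·(-3)^{r+1} + 6.
Hence c_m = -2·(-3)^m + 6 for every m ≥ 1, by induction.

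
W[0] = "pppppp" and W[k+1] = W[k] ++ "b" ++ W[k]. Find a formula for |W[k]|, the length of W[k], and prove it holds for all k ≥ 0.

Claim: |W[k]| = 7·2^k − 1.

Base case: |W[0]| = 6, and 7·2^0 − 1 = 6.
Assume |W[r]| = 7·2^r − 1.
Then |W[r+1]| = |W[r]| + 1 + |W[r]| = 2|W[r]| + 1 = 2(7·2^r − 1) + 1 = 7·2^{r+1} − 2 + 1 = 7·2^{r+1} − 1.
So the formula holds for r+1, and by induction |W[k]| = 7·2^k − 1 for all k ≥ 0.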